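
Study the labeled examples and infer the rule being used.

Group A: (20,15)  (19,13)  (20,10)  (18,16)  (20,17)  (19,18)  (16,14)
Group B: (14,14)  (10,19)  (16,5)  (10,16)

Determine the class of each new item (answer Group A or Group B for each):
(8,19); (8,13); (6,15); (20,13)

Group B, Group B, Group B, Group A

Rule: sum ≥ 30. This holds for each 'Group A' example and fails for each 'Group B' one.
(8,19) → 8+19 = 27 → Group B. (8,13) → 8+13 = 21 → Group B. (6,15) → 6+15 = 21 → Group B. (20,13) → 20+13 = 33 → Group A.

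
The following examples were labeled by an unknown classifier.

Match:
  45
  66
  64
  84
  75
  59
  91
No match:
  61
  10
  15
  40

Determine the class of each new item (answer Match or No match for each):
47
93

A rule that fits every label: digit sum ≥ 8 — true of each 'Match' example, false of each 'No match' one.
47: Match (digit sum 4+7 = 11). 93: Match (digit sum 9+3 = 12).

Match, Match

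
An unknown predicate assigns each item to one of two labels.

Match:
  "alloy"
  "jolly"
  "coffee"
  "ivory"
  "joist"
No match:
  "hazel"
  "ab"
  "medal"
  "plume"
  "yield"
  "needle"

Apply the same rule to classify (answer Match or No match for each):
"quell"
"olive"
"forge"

No match, Match, Match

All 'Match' examples share one property — contains 'o' — and every 'No match' example lacks it.
"quell" — no 'o', hence No match.
"olive" — has 'o', hence Match.
"forge" — has 'o', hence Match.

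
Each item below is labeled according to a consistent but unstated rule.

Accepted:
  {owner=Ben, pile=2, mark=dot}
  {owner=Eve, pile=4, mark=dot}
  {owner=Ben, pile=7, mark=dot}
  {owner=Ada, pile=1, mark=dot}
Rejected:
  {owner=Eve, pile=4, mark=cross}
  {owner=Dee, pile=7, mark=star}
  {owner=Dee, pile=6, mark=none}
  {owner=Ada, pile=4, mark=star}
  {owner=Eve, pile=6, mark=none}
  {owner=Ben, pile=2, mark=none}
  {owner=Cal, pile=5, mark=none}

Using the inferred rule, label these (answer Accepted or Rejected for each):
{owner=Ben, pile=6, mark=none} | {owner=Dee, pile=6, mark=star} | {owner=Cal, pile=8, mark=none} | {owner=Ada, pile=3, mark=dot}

Rejected, Rejected, Rejected, Accepted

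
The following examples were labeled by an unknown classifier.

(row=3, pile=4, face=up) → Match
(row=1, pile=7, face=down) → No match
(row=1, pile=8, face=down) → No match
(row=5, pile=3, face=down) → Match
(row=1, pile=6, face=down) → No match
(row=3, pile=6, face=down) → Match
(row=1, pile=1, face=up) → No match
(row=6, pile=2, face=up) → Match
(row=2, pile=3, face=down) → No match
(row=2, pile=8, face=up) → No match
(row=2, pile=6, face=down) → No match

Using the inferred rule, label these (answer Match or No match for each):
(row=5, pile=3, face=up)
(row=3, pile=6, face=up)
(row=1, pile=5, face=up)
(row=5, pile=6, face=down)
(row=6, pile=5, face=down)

Match, Match, No match, Match, Match

One predicate separates the groups cleanly: row ≥ 3.
(row=5, pile=3, face=up) → row = 5 → Match.
(row=3, pile=6, face=up) → row = 3 → Match.
(row=1, pile=5, face=up) → row = 1 → No match.
(row=5, pile=6, face=down) → row = 5 → Match.
(row=6, pile=5, face=down) → row = 6 → Match.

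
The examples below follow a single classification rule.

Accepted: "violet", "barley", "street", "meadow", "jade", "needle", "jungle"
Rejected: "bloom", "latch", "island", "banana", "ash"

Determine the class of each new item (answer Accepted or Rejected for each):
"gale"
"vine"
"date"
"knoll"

The pattern is that an item is 'Accepted' exactly when: contains 'e'.

Accepted, Accepted, Accepted, Rejected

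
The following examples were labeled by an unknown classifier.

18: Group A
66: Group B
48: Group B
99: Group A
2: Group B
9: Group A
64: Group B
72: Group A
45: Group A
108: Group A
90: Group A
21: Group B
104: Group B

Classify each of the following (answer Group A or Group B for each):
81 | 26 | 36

'Group A' ⟺ multiple of 9.
81: 81 = 9·9 — passes, so Group A.
26: 26 = 9·2 + 8 — does not satisfy this, so Group B.
36: 36 = 9·4 — passes, so Group A.

Group A, Group B, Group A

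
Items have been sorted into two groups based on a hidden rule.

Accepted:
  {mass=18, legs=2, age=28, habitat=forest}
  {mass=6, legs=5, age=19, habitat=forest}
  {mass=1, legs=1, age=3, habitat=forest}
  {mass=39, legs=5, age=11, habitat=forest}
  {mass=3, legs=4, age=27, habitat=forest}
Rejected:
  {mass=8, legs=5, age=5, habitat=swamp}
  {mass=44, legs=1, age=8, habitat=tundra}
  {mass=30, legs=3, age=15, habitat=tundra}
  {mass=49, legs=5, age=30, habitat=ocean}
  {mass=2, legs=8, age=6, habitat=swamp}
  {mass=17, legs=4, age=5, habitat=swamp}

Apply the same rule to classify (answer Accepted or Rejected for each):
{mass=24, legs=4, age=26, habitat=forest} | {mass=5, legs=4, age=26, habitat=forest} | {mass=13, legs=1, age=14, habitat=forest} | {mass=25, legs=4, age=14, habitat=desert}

Accepted, Accepted, Accepted, Rejected

Comparing the two groups points to one rule — habitat is forest.
{mass=24, legs=4, age=26, habitat=forest} → habitat is forest → Accepted. {mass=5, legs=4, age=26, habitat=forest} → habitat is forest → Accepted. {mass=13, legs=1, age=14, habitat=forest} → habitat is forest → Accepted. {mass=25, legs=4, age=14, habitat=desert} → habitat is desert → Rejected.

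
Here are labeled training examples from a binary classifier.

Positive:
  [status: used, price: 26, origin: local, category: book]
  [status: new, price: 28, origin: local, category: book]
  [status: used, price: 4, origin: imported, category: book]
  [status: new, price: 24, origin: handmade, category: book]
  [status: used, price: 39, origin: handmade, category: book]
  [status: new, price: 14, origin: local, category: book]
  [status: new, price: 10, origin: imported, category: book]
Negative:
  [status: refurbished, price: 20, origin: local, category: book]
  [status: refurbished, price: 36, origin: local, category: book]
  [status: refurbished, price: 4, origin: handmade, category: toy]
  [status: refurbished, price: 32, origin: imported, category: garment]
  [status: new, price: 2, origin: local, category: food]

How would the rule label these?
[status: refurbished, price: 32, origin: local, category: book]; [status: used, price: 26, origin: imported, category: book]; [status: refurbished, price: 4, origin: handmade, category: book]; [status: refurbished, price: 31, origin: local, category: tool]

Negative, Positive, Negative, Negative

The pattern is that an item is 'Positive' exactly when: status is not refurbished AND category is book.
[status: refurbished, price: 32, origin: local, category: book] → status is refurbished, category is book → Negative.
[status: used, price: 26, origin: imported, category: book] → status is used, category is book → Positive.
[status: refurbished, price: 4, origin: handmade, category: book] → status is refurbished, category is book → Negative.
[status: refurbished, price: 31, origin: local, category: tool] → status is refurbished, category is tool → Negative.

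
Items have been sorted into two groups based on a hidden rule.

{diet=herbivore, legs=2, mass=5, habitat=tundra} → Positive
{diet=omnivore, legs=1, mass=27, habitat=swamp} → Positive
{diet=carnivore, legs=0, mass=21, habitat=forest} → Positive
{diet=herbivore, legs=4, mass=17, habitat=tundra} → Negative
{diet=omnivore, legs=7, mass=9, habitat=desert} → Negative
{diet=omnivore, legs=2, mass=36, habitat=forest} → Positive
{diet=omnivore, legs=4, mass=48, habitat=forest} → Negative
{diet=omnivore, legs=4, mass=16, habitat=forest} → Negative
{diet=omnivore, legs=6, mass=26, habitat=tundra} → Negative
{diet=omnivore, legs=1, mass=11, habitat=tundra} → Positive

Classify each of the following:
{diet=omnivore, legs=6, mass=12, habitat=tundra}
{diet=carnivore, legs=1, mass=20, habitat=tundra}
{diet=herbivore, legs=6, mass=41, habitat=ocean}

Negative, Positive, Negative

The rule appears to be: legs ≤ 2.
{diet=omnivore, legs=6, mass=12, habitat=tundra}: legs = 6 — fails this test, so Negative. {diet=carnivore, legs=1, mass=20, habitat=tundra}: legs = 1 — has this property, so Positive. {diet=herbivore, legs=6, mass=41, habitat=ocean}: legs = 6 — fails this test, so Negative.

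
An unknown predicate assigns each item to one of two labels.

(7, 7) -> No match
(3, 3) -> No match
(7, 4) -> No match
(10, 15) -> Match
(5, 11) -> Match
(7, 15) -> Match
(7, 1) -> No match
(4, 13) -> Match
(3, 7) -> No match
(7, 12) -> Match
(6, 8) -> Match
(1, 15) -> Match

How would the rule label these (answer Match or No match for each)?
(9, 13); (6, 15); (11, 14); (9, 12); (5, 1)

Match, Match, Match, Match, No match

The simplest hypothesis consistent with all the labels is: second ≥ 8.
(9, 13) → second 13 → Match.
(6, 15) → second 15 → Match.
(11, 14) → second 14 → Match.
(9, 12) → second 12 → Match.
(5, 1) → second 1 → No match.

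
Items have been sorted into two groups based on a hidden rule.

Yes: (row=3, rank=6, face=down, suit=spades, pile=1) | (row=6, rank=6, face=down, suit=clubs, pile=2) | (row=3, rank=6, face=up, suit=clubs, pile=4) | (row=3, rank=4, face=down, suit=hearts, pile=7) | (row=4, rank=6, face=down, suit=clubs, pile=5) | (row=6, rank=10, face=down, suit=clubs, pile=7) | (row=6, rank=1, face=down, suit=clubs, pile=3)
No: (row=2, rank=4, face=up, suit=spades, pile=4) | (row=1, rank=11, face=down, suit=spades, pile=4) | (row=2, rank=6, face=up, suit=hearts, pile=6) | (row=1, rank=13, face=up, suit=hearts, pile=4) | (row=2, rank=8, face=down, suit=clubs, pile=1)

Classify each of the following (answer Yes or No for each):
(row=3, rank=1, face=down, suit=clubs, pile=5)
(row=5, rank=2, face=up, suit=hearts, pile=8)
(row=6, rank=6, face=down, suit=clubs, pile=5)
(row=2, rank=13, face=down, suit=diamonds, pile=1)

The common property of the 'Yes' items is: row ≥ 3. No 'No' item has it.

Yes, Yes, Yes, No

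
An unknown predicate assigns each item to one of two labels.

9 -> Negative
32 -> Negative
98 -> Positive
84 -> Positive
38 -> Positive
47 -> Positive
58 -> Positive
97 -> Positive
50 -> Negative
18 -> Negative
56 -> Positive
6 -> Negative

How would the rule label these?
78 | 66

Positive, Positive

The classifier is using: digit sum ≥ 10.
78 → digit sum 7+8 = 15 → Positive. 66 → digit sum 6+6 = 12 → Positive.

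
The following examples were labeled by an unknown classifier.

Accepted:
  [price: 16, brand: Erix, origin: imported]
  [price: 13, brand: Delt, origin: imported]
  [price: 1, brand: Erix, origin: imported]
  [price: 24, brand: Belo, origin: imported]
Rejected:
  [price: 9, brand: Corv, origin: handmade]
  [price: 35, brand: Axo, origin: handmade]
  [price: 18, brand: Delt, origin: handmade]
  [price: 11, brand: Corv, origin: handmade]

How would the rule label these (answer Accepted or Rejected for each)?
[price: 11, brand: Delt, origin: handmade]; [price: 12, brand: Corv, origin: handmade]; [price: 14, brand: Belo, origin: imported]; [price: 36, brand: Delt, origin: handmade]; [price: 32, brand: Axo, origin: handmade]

The distinguishing property — origin is imported — holds for all the 'Accepted' cases and none of the 'Rejected' cases.

Rejected, Rejected, Accepted, Rejected, Rejected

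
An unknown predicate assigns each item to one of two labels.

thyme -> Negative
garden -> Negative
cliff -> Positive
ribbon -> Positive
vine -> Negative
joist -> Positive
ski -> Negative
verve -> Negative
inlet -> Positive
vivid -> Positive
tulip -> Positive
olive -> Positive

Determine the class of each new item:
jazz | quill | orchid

'Positive' ⟺ length ≥ 5 AND contains 'i'.
jazz: Negative (length 4, no 'i'). quill: Positive (length 5, has 'i'). orchid: Positive (length 6, has 'i').

Negative, Positive, Positive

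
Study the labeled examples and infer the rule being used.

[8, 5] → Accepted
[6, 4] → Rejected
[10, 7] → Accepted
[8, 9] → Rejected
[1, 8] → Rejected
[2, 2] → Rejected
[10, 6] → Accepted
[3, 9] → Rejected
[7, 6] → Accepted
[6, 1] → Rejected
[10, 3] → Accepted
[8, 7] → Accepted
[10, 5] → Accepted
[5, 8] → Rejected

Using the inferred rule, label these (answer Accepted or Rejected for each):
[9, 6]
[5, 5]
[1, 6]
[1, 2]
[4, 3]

Every 'Accepted' example satisfies: first > second AND sum ≥ 12. None of the 'Rejected' examples do.

Accepted, Rejected, Rejected, Rejected, Rejected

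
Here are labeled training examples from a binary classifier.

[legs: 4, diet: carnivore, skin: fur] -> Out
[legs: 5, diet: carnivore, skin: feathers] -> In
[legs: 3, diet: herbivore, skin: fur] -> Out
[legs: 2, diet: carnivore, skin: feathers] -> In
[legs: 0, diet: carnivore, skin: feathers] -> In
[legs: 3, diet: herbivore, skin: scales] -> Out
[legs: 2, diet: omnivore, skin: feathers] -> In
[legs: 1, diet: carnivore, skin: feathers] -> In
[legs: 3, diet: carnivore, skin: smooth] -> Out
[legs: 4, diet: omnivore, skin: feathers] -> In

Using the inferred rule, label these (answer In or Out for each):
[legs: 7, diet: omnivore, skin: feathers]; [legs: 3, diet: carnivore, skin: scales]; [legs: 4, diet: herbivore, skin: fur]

Comparing the two groups points to one rule — skin is feathers.
[legs: 7, diet: omnivore, skin: feathers] → skin is feathers → In. [legs: 3, diet: carnivore, skin: scales] → skin is scales → Out. [legs: 4, diet: herbivore, skin: fur] → skin is fur → Out.

In, Out, Out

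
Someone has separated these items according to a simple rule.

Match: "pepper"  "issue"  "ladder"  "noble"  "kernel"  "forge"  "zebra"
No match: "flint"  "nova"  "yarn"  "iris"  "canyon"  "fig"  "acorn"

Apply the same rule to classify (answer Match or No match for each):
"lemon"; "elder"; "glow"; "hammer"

All 'Match' examples share one property — contains 'e' — and every 'No match' example lacks it.
"lemon": has 'e' — matches, so Match.
"elder": has 'e' — matches, so Match.
"glow": no 'e' — lacks this property, so No match.
"hammer": has 'e' — matches, so Match.

Match, Match, No match, Match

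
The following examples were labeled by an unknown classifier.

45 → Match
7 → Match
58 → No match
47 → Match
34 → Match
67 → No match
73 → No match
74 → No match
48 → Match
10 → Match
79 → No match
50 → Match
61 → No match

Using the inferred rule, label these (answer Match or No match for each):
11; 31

The rule appears to be: at most 50.
Match: 11, since 11 ≤ 50. Match: 31, since 31 ≤ 50.

Match, Match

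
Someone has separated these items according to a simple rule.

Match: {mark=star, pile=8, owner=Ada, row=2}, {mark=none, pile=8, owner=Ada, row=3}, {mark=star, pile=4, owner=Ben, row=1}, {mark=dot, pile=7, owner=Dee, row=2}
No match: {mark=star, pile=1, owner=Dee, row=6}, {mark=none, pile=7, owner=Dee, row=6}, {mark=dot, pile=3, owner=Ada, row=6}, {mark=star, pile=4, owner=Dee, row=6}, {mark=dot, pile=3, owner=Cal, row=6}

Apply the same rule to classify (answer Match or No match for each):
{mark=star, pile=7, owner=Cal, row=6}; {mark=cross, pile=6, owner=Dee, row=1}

No match, Match

The rule appears to be: row ≤ 3.
{mark=star, pile=7, owner=Cal, row=6} — row = 6, hence No match. {mark=cross, pile=6, owner=Dee, row=1} — row = 1, hence Match.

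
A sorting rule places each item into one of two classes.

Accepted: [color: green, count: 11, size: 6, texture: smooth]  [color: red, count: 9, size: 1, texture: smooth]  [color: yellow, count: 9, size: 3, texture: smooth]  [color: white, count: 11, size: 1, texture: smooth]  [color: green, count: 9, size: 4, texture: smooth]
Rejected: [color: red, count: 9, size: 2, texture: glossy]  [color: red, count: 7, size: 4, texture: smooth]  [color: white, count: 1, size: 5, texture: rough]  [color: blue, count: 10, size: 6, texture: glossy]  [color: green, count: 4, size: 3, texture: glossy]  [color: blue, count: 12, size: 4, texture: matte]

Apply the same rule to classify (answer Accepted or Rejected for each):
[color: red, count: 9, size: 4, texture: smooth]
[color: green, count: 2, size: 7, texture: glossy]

Accepted, Rejected

The distinguishing property — texture is smooth AND count ≥ 9 — holds for all the 'Accepted' cases and none of the 'Rejected' cases.
[color: red, count: 9, size: 4, texture: smooth]: texture is smooth, count = 9 — has this property, so Accepted. [color: green, count: 2, size: 7, texture: glossy]: texture is glossy, count = 2 — lacks this property, so Rejected.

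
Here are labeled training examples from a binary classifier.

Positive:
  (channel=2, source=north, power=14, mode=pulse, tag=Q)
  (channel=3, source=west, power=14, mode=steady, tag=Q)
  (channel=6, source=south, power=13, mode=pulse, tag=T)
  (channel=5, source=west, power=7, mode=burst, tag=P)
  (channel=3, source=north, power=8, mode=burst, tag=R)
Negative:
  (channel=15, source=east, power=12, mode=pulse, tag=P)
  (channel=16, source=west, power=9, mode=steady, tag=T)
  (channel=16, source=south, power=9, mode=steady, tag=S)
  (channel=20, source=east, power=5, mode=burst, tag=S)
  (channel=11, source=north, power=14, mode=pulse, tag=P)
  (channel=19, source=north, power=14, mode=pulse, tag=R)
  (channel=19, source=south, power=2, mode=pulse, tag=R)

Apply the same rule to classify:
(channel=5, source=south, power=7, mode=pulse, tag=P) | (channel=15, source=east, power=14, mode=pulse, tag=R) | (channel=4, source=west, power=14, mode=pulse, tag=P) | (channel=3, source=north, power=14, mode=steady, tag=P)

Positive, Negative, Positive, Positive

Every 'Positive' example satisfies: channel ≤ 6. None of the 'Negative' examples do.
Positive: (channel=5, source=south, power=7, mode=pulse, tag=P), since channel = 5. Negative: (channel=15, source=east, power=14, mode=pulse, tag=R), since channel = 15. Positive: (channel=4, source=west, power=14, mode=pulse, tag=P), since channel = 4. Positive: (channel=3, source=north, power=14, mode=steady, tag=P), since channel = 3.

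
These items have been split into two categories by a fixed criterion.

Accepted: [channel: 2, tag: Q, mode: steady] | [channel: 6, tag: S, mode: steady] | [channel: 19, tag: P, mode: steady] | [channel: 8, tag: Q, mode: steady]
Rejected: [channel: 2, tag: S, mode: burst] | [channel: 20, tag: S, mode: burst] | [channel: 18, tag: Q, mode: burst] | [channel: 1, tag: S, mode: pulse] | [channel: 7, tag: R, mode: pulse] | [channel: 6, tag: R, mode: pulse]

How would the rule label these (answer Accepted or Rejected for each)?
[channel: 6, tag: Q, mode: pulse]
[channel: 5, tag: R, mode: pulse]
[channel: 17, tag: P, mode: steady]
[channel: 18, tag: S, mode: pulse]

The classifier is using: mode is steady.
Rejected: [channel: 6, tag: Q, mode: pulse], since mode is pulse.
Rejected: [channel: 5, tag: R, mode: pulse], since mode is pulse.
Accepted: [channel: 17, tag: P, mode: steady], since mode is steady.
Rejected: [channel: 18, tag: S, mode: pulse], since mode is pulse.

Rejected, Rejected, Accepted, Rejected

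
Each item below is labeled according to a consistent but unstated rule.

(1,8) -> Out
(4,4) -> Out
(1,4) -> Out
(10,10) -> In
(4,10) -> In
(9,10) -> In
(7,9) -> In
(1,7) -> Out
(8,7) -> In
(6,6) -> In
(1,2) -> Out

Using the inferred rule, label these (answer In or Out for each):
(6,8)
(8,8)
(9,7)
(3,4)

'In' ⟺ sum ≥ 12.

In, In, In, Out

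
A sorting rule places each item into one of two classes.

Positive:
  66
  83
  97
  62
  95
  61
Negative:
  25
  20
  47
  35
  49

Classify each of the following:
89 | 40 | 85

Positive, Negative, Positive

All 'Positive' examples share one property — at least 61 — and every 'Negative' example lacks it.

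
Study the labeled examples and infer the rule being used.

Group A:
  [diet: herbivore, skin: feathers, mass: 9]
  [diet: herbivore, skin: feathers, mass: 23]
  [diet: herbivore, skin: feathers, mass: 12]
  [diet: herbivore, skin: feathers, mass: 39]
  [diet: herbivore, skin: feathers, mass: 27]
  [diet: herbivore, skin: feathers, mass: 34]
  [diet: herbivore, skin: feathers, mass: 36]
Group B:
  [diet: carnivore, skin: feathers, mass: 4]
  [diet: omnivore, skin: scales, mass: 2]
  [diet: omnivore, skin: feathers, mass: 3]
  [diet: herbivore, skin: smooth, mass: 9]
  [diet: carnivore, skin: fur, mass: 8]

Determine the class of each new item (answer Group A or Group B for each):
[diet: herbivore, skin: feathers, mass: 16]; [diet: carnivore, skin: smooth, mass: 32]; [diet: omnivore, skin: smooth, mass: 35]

The common property of the 'Group A' items is: skin is feathers AND diet is herbivore. No 'Group B' item has it.

Group A, Group B, Group B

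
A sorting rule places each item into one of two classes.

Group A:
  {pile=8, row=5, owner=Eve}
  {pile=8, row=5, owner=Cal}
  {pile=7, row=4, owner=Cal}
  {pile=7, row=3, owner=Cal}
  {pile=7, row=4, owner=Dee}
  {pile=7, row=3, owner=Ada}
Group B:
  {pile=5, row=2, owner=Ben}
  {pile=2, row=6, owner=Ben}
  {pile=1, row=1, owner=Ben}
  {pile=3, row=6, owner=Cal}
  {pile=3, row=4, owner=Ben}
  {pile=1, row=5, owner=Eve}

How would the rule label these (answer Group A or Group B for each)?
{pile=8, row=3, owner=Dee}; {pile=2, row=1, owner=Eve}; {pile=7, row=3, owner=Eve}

Group A, Group B, Group A

One predicate separates the groups cleanly: pile ≥ 7.
{pile=8, row=3, owner=Dee}: Group A (pile = 8).
{pile=2, row=1, owner=Eve}: Group B (pile = 2).
{pile=7, row=3, owner=Eve}: Group A (pile = 7).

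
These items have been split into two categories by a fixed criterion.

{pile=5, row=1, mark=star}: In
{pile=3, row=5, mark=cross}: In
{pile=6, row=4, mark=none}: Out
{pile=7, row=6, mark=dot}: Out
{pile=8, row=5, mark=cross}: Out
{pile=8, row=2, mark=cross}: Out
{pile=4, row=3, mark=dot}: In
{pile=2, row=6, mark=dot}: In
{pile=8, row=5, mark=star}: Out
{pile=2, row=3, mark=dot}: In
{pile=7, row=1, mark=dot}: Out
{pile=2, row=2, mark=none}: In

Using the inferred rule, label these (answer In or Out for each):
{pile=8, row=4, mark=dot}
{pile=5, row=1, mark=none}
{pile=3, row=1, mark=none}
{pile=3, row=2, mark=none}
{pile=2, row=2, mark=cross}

Out, In, In, In, In

A rule that fits every label: pile ≤ 5 — true of each 'In' example, false of each 'Out' one.
{pile=8, row=4, mark=dot}: Out (pile = 8). {pile=5, row=1, mark=none}: In (pile = 5). {pile=3, row=1, mark=none}: In (pile = 3). {pile=3, row=2, mark=none}: In (pile = 3). {pile=2, row=2, mark=cross}: In (pile = 2).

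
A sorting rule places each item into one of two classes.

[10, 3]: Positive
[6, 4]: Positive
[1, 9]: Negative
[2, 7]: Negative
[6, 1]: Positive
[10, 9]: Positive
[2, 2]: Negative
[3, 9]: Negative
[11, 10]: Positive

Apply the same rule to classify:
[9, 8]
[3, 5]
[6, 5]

Positive, Negative, Positive

One predicate separates the groups cleanly: first > second.
[9, 8]: 9 > 8 — meets the rule, so Positive.
[3, 5]: 3 < 5 — fails this test, so Negative.
[6, 5]: 6 > 5 — meets the rule, so Positive.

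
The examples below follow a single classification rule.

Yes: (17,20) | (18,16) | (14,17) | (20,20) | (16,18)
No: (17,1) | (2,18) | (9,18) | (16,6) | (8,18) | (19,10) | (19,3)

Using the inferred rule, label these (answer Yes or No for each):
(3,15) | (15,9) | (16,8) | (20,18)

Rule: sum ≥ 31. This holds for each 'Yes' example and fails for each 'No' one.
(3,15): No (3+15 = 18).
(15,9): No (15+9 = 24).
(16,8): No (16+8 = 24).
(20,18): Yes (20+18 = 38).

No, No, No, Yes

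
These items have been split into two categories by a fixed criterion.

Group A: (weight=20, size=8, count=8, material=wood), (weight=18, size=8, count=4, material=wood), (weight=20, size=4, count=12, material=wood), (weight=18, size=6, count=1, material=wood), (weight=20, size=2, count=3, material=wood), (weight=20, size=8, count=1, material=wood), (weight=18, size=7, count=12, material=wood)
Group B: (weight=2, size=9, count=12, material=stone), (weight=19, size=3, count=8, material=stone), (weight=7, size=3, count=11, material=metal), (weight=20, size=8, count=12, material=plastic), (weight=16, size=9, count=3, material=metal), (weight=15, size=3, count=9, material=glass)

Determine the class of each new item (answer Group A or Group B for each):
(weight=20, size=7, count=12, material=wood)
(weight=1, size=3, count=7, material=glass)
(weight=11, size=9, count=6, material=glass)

Group A, Group B, Group B

Every 'Group A' example satisfies: material is wood. None of the 'Group B' examples do.
Group A: (weight=20, size=7, count=12, material=wood), since material is wood.
Group B: (weight=1, size=3, count=7, material=glass), since material is glass.
Group B: (weight=11, size=9, count=6, material=glass), since material is glass.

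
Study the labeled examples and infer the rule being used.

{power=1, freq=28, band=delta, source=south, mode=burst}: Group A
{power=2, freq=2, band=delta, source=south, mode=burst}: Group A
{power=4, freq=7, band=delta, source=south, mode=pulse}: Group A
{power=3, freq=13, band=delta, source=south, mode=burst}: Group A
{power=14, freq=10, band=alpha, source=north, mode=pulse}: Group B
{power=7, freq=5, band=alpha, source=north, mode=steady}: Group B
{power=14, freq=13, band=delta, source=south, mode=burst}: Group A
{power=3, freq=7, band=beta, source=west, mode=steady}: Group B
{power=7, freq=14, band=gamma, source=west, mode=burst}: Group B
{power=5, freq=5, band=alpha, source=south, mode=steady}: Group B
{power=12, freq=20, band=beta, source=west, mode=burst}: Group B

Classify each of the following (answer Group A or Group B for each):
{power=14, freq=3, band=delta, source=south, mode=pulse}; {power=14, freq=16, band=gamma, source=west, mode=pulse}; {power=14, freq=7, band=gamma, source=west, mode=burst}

Group A, Group B, Group B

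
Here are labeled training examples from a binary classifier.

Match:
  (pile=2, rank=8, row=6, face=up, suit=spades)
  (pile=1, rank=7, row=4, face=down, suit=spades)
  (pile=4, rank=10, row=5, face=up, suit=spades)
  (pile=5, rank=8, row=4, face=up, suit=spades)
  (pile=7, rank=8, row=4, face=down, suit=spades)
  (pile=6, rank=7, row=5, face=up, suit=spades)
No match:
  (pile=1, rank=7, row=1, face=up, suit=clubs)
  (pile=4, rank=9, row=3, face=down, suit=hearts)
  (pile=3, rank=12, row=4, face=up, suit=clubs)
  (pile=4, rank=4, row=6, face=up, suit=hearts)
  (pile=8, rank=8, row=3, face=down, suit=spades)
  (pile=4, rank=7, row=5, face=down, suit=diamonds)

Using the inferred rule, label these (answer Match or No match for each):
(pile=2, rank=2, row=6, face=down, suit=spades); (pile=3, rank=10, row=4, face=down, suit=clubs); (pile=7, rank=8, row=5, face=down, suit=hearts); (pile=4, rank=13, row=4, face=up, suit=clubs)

Match, No match, No match, No match

All 'Match' examples share one property — suit is spades AND row ≥ 4 — and every 'No match' example lacks it.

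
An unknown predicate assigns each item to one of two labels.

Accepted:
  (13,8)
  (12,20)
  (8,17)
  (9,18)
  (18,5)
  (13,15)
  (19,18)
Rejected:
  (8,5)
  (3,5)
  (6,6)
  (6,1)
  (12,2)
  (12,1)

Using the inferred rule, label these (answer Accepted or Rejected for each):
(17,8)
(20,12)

Accepted, Accepted

Rule: sum ≥ 21. This holds for each 'Accepted' example and fails for each 'Rejected' one.
Accepted: (17,8), since 17+8 = 25.
Accepted: (20,12), since 20+12 = 32.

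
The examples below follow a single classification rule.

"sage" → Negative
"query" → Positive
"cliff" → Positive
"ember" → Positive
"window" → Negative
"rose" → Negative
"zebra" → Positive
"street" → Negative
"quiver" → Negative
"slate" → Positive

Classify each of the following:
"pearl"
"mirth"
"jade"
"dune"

Positive, Positive, Negative, Negative

The rule appears to be: odd length.
"pearl": Positive (length 5). "mirth": Positive (length 5). "jade": Negative (length 4). "dune": Negative (length 4).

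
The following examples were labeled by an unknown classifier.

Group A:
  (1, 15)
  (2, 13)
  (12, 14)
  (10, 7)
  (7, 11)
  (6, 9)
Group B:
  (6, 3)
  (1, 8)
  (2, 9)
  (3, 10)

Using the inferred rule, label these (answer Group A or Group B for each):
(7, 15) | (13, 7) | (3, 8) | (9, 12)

Group A, Group A, Group B, Group A

Every 'Group A' example satisfies: sum ≥ 15. None of the 'Group B' examples do.
(7, 15): 7+15 = 22, checks out → Group A. (13, 7): 13+7 = 20, checks out → Group A. (3, 8): 3+8 = 11, does not fit → Group B. (9, 12): 9+12 = 21, checks out → Group A.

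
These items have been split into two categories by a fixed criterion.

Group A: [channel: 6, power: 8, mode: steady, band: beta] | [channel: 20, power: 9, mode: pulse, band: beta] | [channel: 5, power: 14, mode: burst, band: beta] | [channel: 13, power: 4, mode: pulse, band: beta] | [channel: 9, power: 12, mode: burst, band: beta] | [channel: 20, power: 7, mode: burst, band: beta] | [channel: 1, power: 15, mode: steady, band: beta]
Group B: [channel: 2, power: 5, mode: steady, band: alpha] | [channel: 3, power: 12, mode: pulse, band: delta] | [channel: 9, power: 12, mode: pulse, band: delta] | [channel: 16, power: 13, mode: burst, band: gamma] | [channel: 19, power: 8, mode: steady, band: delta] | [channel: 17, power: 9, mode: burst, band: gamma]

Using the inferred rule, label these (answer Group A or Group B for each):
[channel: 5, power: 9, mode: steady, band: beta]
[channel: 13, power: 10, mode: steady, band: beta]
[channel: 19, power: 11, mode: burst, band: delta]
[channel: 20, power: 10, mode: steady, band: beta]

The simplest hypothesis consistent with all the labels is: band is beta.
[channel: 5, power: 9, mode: steady, band: beta]: band is beta — checks out, so Group A.
[channel: 13, power: 10, mode: steady, band: beta]: band is beta — checks out, so Group A.
[channel: 19, power: 11, mode: burst, band: delta]: band is delta — does not fit, so Group B.
[channel: 20, power: 10, mode: steady, band: beta]: band is beta — checks out, so Group A.

Group A, Group A, Group B, Group A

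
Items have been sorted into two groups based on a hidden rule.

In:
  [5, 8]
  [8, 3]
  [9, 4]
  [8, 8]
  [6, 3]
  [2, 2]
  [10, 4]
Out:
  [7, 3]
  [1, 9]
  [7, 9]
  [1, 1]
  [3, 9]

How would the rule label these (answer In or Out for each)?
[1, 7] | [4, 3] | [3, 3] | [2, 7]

The rule appears to be: product is even.
[1, 7]: 1·7 = 7 — does not fit, so Out. [4, 3]: 4·3 = 12 — fits, so In. [3, 3]: 3·3 = 9 — does not fit, so Out. [2, 7]: 2·7 = 14 — fits, so In.

Out, In, Out, In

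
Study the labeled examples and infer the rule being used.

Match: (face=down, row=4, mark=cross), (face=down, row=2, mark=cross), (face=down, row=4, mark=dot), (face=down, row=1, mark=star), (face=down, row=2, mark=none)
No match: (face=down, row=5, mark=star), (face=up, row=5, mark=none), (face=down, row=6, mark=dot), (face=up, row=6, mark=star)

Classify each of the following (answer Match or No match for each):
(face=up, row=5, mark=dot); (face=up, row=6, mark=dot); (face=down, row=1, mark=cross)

The rule appears to be: row ≤ 4.

No match, No match, Match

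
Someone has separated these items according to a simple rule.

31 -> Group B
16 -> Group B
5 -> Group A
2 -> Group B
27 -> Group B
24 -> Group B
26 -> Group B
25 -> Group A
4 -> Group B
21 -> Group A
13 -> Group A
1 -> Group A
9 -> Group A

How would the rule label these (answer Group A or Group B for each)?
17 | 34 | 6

'Group A' ⟺ ≡ 1 (mod 4).
Group A: 17, since 17 mod 4 = 1.
Group B: 34, since 34 mod 4 = 2.
Group B: 6, since 6 mod 4 = 2.

Group A, Group B, Group B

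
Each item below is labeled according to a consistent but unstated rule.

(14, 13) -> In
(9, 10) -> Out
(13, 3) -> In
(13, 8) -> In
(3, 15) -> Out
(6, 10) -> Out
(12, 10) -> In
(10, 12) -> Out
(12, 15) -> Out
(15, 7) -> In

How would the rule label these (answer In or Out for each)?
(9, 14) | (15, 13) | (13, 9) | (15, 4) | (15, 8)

Out, In, In, In, In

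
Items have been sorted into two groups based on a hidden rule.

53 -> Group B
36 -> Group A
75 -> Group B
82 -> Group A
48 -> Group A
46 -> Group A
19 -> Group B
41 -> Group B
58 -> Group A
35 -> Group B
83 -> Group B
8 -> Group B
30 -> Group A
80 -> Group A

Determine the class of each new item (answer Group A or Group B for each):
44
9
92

Group A, Group B, Group A

The common property of the 'Group A' items is: even AND at least 19. No 'Group B' item has it.
44 → 44 is even, 44 ≥ 19 → Group A.
9 → 9 is odd, 9 < 19 → Group B.
92 → 92 is even, 92 ≥ 19 → Group A.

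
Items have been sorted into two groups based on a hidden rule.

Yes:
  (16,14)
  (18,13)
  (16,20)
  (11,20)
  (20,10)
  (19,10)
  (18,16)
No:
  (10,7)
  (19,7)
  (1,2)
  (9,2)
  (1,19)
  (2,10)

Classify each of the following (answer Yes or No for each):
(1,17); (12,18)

The common property of the 'Yes' items is: sum ≥ 29. No 'No' item has it.

No, Yes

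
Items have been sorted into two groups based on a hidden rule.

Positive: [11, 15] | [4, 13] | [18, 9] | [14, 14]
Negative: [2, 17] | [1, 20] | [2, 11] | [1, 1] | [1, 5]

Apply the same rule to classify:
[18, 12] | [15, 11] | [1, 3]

Positive, Positive, Negative

All 'Positive' examples share one property — first ≥ 4 — and every 'Negative' example lacks it.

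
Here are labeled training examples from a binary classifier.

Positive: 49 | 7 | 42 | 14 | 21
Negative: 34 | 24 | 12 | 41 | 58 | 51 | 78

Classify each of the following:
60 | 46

Negative, Negative

The distinguishing property — multiple of 7 — holds for all the 'Positive' cases and none of the 'Negative' cases.
60: 60 = 7·8 + 4 — lacks this property, so Negative.
46: 46 = 7·6 + 4 — lacks this property, so Negative.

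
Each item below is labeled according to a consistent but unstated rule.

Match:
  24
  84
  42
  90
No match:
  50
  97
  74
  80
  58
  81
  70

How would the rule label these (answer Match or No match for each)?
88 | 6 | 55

The distinguishing property — multiple of 6 — holds for all the 'Match' cases and none of the 'No match' cases.

No match, Match, No match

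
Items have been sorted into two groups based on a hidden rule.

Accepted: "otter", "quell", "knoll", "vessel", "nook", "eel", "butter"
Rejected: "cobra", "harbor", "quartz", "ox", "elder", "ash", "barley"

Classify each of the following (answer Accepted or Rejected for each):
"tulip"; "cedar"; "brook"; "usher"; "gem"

Rejected, Rejected, Accepted, Rejected, Rejected

'Accepted' ⟺ has a double letter.
"tulip": no doubled letter — does not fit, so Rejected.
"cedar": no doubled letter — does not fit, so Rejected.
"brook": 'oo' doubled — qualifies, so Accepted.
"usher": no doubled letter — does not fit, so Rejected.
"gem": no doubled letter — does not fit, so Rejected.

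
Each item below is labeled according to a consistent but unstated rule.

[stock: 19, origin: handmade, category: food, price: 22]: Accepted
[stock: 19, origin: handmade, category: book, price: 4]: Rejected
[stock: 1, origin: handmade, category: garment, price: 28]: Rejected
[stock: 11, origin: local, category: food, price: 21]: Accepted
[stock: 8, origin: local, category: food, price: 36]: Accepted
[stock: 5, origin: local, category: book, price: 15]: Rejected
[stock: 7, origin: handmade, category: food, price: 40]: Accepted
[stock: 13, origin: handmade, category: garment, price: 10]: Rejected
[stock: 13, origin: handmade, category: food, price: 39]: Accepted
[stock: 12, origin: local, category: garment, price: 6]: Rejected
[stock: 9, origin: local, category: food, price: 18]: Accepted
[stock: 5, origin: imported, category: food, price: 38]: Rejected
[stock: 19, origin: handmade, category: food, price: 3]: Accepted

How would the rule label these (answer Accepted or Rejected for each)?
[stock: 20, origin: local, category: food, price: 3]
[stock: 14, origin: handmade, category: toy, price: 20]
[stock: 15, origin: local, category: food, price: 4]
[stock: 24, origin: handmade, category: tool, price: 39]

A rule that fits every label: category is food AND stock ≥ 7 — true of each 'Accepted' example, false of each 'Rejected' one.
[stock: 20, origin: local, category: food, price: 3] → category is food, stock = 20 → Accepted.
[stock: 14, origin: handmade, category: toy, price: 20] → category is toy, stock = 14 → Rejected.
[stock: 15, origin: local, category: food, price: 4] → category is food, stock = 15 → Accepted.
[stock: 24, origin: handmade, category: tool, price: 39] → category is tool, stock = 24 → Rejected.

Accepted, Rejected, Accepted, Rejected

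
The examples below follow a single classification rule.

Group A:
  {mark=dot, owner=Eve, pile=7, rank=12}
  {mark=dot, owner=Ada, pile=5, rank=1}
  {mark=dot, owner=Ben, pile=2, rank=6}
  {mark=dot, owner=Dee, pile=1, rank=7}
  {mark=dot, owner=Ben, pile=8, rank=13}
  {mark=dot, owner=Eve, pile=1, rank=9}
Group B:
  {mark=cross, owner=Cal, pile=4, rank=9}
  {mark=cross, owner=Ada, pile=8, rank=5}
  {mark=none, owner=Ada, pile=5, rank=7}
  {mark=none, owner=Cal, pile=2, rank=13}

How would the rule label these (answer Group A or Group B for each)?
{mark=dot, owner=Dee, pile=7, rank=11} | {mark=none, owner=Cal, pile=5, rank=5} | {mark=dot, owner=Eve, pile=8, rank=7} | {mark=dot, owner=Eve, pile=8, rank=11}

Group A, Group B, Group A, Group A

The simplest hypothesis consistent with all the labels is: mark is dot.
{mark=dot, owner=Dee, pile=7, rank=11}: mark is dot — passes, so Group A.
{mark=none, owner=Cal, pile=5, rank=5}: mark is none — does not fit, so Group B.
{mark=dot, owner=Eve, pile=8, rank=7}: mark is dot — passes, so Group A.
{mark=dot, owner=Eve, pile=8, rank=11}: mark is dot — passes, so Group A.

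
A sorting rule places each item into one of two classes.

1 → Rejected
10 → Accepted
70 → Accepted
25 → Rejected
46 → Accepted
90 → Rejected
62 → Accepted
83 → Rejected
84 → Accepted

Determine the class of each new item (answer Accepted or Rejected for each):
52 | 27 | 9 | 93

Accepted, Rejected, Rejected, Rejected

The simplest hypothesis consistent with all the labels is: even AND at most 84.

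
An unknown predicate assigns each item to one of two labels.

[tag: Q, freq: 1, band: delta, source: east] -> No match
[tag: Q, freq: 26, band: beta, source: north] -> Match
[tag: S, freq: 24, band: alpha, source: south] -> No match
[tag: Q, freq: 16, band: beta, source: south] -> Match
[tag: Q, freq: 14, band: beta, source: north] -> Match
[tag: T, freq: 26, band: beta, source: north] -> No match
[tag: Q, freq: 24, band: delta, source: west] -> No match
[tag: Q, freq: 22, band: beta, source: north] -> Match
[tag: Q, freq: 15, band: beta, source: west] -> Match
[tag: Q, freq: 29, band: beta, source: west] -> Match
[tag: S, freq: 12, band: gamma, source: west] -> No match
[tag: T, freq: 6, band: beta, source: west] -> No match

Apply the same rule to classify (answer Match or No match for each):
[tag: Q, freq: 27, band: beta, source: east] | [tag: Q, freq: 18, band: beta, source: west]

The classifier is using: tag is Q AND band is beta.

Match, Match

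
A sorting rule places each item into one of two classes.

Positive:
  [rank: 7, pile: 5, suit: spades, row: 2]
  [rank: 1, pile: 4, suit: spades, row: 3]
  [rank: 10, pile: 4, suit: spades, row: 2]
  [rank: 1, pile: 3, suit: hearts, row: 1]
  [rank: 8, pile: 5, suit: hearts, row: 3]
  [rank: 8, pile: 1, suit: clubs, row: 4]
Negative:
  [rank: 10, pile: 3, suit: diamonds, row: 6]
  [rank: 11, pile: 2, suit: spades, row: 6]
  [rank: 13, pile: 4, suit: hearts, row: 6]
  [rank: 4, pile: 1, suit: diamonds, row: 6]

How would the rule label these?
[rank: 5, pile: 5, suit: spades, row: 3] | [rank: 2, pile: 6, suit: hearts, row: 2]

Positive, Positive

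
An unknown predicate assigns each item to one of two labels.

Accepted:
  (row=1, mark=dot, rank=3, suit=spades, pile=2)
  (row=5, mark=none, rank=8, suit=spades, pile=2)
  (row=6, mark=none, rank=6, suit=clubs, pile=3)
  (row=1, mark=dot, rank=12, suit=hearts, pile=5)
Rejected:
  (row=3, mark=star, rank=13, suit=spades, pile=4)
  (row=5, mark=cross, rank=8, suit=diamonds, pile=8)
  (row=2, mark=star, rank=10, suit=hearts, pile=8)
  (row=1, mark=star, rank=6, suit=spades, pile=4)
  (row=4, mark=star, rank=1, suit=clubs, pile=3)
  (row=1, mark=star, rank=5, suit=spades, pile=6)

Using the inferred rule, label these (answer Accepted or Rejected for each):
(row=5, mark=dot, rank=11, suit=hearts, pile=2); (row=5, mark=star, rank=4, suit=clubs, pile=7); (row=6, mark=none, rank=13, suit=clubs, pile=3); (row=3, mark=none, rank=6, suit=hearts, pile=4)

The pattern is that an item is 'Accepted' exactly when: mark is none OR mark is dot.
(row=5, mark=dot, rank=11, suit=hearts, pile=2): mark is dot — satisfies this, so Accepted.
(row=5, mark=star, rank=4, suit=clubs, pile=7): mark is star — doesn't match, so Rejected.
(row=6, mark=none, rank=13, suit=clubs, pile=3): mark is none — satisfies this, so Accepted.
(row=3, mark=none, rank=6, suit=hearts, pile=4): mark is none — satisfies this, so Accepted.

Accepted, Rejected, Accepted, Accepted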